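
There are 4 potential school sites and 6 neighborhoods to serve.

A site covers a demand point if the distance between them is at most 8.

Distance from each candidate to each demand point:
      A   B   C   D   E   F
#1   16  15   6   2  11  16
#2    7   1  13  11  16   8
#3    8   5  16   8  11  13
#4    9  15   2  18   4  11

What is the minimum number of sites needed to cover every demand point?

3

Coverage sets (demand points within 8 of each site):
  #1: {C, D}
  #2: {A, B, F}
  #3: {A, B, D}
  #4: {C, E}
No 2 sites suffice: every size-2 union leaves at least one demand point uncovered.
But {#1, #2, #4} covers everything, so the minimum is 3.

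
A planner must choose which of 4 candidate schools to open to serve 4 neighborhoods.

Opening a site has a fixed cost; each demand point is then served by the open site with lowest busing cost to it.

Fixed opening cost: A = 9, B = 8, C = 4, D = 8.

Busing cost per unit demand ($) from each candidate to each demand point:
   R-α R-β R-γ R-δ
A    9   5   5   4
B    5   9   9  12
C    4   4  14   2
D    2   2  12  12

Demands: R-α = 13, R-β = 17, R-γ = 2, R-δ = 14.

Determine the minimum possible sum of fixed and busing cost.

Open {A, C, D}: assign each demand point to its cheapest open site.
  R-α→D 13×2=26, R-β→D 17×2=34, R-γ→A 2×5=10, R-δ→C 14×2=28
  busing cost 98, fixed 21 → total 119.
Compare {C, D}: busing cost 112 + fixed 12 = 124.
Compare {B, C, D}: busing cost 106 + fixed 20 = 126.
Compare {A, B, C, D}: busing cost 98 + fixed 29 = 127.
All other subsets cost ≥ 124. Minimum total cost: 119.

119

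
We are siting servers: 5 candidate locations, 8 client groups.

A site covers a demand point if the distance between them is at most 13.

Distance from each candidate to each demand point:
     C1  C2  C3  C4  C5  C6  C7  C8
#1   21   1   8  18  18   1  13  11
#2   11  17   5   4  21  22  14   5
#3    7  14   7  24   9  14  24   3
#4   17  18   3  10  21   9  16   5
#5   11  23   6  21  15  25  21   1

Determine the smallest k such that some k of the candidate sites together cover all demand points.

Coverage sets (demand points within 13 of each site):
  #1: {C2, C3, C6, C7, C8}
  #2: {C1, C3, C4, C8}
  #3: {C1, C3, C5, C8}
  #4: {C3, C4, C6, C8}
  #5: {C1, C3, C8}
No 2 sites suffice: every size-2 union leaves at least one demand point uncovered.
But {#1, #2, #3} covers everything, so the minimum is 3.

3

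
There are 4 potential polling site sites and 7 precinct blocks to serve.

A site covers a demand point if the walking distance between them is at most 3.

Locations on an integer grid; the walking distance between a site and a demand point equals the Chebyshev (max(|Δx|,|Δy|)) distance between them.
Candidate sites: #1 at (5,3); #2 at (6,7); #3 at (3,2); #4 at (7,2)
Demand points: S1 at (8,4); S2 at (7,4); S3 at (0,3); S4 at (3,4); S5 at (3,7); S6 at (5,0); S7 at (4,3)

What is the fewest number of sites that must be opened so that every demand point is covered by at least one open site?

2

Coverage sets (demand points within 3 of each site):
  #1: {S1, S2, S4, S6, S7}
  #2: {S1, S2, S4, S5}
  #3: {S3, S4, S6, S7}
  #4: {S1, S2, S6, S7}
No single site covers all 7 demand points.
But {#2, #3} covers everything, so the minimum is 2.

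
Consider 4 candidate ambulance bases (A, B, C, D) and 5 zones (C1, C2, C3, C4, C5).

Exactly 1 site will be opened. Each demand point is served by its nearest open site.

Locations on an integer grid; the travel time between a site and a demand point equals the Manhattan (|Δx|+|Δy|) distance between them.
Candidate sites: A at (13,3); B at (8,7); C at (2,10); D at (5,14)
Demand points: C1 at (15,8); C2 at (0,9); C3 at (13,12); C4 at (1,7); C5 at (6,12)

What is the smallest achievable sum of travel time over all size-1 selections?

Open {C}.
  C1→C 15, C2→C 3, C3→C 13, C4→C 4, C5→C 6  ⇒ total 41.
Compare {B}: total 42.
Compare {D}: total 50.
No size-1 selection does better; minimum is 41.

41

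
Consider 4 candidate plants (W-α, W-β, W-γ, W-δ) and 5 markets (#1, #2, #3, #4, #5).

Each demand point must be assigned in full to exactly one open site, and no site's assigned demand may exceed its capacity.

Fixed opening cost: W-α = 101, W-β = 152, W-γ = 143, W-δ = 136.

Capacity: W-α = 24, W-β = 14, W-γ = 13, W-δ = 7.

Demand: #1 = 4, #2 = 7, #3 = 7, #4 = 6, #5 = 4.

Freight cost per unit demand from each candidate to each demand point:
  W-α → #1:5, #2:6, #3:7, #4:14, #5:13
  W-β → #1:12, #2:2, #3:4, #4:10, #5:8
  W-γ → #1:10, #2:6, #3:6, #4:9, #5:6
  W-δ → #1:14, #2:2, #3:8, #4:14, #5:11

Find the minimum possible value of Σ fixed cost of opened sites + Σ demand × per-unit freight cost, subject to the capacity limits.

Open {W-α, W-γ}; cheapest assignment that respects the capacities:
  W-α (cap 24, load 18): #1, #2, #3 — cost 4×5 + 7×6 + 7×7 = 111
  W-γ (cap 13, load 10): #4, #5 — cost 6×9 + 4×6 = 78
  Shipping 189, fixed 244 → total 433.
  Any other capacity-feasible assignment to {W-α, W-γ} ships for at least 189.
Compare {W-α, W-β}: its best feasible assignment gives total 448.
Compare {W-α, W-δ}: its best feasible assignment gives total 456.
Every other set of open sites that can feasibly serve all demand totals ≥ 448 even under its best assignment. Minimum: 433.

433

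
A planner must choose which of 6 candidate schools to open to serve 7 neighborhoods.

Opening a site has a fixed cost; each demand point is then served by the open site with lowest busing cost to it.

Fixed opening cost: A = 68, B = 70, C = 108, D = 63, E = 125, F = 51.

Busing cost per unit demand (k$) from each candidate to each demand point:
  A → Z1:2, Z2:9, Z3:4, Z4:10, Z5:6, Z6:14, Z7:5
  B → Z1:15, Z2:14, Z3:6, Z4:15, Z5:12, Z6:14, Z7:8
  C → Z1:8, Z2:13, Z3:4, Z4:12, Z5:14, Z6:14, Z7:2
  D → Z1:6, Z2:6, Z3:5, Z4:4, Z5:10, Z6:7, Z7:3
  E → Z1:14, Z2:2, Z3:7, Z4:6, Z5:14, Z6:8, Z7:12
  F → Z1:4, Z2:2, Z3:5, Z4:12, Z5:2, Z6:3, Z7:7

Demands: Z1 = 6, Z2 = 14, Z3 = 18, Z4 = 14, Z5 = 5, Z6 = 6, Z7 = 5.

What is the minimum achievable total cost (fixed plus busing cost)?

Open {D, F}: assign each demand point to its cheapest open site.
  Z1→F 6×4=24, Z2→F 14×2=28, Z3→D 18×5=90, Z4→D 14×4=56, Z5→F 5×2=10, Z6→F 6×3=18, Z7→D 5×3=15
  busing cost 241, fixed 114 → total 355.
Compare {A, D, F}: busing cost 211 + fixed 182 = 393.
Compare {F}: busing cost 373 + fixed 51 = 424.
Compare {A, F}: busing cost 305 + fixed 119 = 424.
All other subsets cost ≥ 393. Minimum total cost: 355.

355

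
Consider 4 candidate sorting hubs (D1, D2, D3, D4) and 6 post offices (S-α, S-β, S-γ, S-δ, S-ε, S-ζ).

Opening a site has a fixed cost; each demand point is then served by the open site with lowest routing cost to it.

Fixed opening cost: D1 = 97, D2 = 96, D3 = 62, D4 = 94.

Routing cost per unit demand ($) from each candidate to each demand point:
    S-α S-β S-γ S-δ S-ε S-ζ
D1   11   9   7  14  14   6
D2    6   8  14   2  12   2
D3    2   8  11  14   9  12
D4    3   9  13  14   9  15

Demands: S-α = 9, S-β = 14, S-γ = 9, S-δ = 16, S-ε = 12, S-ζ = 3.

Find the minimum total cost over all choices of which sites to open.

Open {D2, D3}: assign each demand point to its cheapest open site.
  S-α→D3 9×2=18, S-β→D2 14×8=112, S-γ→D3 9×11=99, S-δ→D2 16×2=32, S-ε→D3 12×9=108, S-ζ→D2 3×2=6
  routing cost 375, fixed 158 → total 533.
Compare {D2}: routing cost 474 + fixed 96 = 570.
Compare {D2, D4}: routing cost 402 + fixed 190 = 592.
Compare {D1, D2, D3}: routing cost 339 + fixed 255 = 594.
All other subsets cost ≥ 570. Minimum total cost: 533.

533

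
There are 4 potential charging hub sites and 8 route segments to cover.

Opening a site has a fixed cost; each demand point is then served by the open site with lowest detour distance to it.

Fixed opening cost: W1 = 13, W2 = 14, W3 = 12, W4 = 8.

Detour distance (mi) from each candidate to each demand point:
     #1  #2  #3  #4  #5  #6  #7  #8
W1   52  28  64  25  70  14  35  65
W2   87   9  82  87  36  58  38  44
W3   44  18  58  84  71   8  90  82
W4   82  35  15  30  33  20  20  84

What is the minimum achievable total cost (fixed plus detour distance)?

Open {W2, W3, W4}: assign each demand point to its cheapest open site.
  #1→W3 44, #2→W2 9, #3→W4 15, #4→W4 30, #5→W4 33, #6→W3 8, #7→W4 20, #8→W2 44
  detour distance 203, fixed 34 → total 237.
Compare {W1, W2, W3, W4}: detour distance 198 + fixed 47 = 245.
Compare {W1, W2, W4}: detour distance 212 + fixed 35 = 247.
Compare {W1, W3, W4}: detour distance 228 + fixed 33 = 261.
All other subsets cost ≥ 245. Minimum total cost: 237.

237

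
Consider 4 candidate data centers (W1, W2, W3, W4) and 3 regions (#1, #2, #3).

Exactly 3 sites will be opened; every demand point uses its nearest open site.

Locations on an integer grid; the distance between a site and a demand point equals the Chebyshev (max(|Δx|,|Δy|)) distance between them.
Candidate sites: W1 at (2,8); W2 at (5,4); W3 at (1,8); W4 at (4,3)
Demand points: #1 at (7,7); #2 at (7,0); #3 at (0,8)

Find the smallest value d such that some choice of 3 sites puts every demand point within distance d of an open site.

3

Open {W1, W2, W4}.
  Farthest demand point is #1 at distance 3 (to W2); all others are ≤ 3.
With {W2, W3, W4} the worst case is 3.
With {W1, W2, W3} the worst case is 4.
No size-3 selection achieves below 3.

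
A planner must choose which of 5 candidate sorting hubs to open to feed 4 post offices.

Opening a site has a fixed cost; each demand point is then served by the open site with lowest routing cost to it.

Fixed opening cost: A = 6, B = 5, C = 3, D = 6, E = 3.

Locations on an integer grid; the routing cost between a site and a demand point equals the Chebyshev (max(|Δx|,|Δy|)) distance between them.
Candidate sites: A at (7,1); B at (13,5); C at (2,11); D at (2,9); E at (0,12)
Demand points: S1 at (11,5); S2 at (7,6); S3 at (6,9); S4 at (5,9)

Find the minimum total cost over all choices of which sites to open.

Open {B, C}: assign each demand point to its cheapest open site.
  S1→B 2, S2→C 5, S3→C 4, S4→C 3
  routing cost 14, fixed 8 → total 22.
Compare {C}: routing cost 21 + fixed 3 = 24.
Compare {A, C}: routing cost 16 + fixed 9 = 25.
Compare {B, D}: routing cost 14 + fixed 11 = 25.
All other subsets cost ≥ 24. Minimum total cost: 22.

22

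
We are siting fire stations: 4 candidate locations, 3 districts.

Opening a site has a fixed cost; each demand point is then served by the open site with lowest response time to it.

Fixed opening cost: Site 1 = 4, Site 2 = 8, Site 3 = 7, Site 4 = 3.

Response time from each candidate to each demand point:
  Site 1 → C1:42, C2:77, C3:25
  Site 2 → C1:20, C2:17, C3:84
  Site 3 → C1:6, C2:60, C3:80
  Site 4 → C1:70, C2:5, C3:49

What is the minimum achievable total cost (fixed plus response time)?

Open {Site 1, Site 3, Site 4}: assign each demand point to its cheapest open site.
  C1→Site 3 6, C2→Site 4 5, C3→Site 1 25
  response time 36, fixed 14 → total 50.
Compare {Site 1, Site 2, Site 3, Site 4}: response time 36 + fixed 22 = 58.
Compare {Site 1, Site 2, Site 4}: response time 50 + fixed 15 = 65.
Compare {Site 1, Site 2, Site 3}: response time 48 + fixed 19 = 67.
All other subsets cost ≥ 58. Minimum total cost: 50.

50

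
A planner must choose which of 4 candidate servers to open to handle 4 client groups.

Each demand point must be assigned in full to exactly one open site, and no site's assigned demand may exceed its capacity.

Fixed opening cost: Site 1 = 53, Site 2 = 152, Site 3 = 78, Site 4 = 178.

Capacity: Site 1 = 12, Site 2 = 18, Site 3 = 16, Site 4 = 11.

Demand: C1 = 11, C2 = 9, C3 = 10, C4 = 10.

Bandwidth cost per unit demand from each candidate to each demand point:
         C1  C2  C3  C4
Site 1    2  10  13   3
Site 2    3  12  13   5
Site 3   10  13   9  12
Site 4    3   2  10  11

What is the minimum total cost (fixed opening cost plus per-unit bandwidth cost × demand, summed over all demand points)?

632

Open {Site 1, Site 2, Site 3, Site 4}; cheapest assignment that respects the capacities:
  Site 1 (cap 12, load 10): C4 — cost 10×3 = 30
  Site 2 (cap 18, load 11): C1 — cost 11×3 = 33
  Site 3 (cap 16, load 10): C3 — cost 10×9 = 90
  Site 4 (cap 11, load 9): C2 — cost 9×2 = 18
  Shipping 171, fixed 461 → total 632.
  Any other capacity-feasible assignment to {Site 1, Site 2, Site 3, Site 4} ships for at least 171.
Total demand is 40; every other set of sites either has combined capacity below 40 or cannot fit the demands without splitting one across sites, so {Site 1, Site 2, Site 3, Site 4} is the only feasible choice of open sites. Minimum: 632.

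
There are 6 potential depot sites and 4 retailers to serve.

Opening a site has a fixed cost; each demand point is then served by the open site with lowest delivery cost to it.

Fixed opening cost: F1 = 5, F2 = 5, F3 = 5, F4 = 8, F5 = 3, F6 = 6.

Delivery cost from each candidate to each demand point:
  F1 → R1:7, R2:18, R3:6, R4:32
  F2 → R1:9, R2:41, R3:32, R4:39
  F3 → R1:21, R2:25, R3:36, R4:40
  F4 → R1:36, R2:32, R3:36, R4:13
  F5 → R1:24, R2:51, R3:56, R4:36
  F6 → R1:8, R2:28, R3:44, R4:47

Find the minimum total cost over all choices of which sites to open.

57

Open {F1, F4}: assign each demand point to its cheapest open site.
  R1→F1 7, R2→F1 18, R3→F1 6, R4→F4 13
  delivery cost 44, fixed 13 → total 57.
Compare {F1, F4, F5}: delivery cost 44 + fixed 16 = 60.
Compare {F1, F2, F4}: delivery cost 44 + fixed 18 = 62.
Compare {F1, F3, F4}: delivery cost 44 + fixed 18 = 62.
All other subsets cost ≥ 60. Minimum total cost: 57.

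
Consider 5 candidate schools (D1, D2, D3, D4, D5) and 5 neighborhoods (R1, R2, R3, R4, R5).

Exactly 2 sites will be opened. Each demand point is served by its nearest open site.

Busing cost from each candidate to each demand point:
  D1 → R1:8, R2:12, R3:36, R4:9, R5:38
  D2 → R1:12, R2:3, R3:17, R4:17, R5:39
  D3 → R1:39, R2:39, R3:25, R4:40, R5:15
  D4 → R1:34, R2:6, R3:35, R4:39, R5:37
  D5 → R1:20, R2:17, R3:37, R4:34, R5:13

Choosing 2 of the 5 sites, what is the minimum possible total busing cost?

Open {D2, D5}.
  R1→D2 12, R2→D2 3, R3→D2 17, R4→D2 17, R5→D5 13  ⇒ total 62.
Compare {D2, D3}: total 64.
Compare {D1, D3}: total 69.
No size-2 selection does better; minimum is 62.

62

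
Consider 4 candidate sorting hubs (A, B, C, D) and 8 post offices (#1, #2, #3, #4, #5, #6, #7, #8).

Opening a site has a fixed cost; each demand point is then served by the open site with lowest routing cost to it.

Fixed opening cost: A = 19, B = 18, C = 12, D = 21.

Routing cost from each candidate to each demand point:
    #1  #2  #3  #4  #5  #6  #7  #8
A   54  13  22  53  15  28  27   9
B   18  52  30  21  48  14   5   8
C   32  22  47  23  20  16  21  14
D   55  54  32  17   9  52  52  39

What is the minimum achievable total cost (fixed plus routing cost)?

Open {A, B}: assign each demand point to its cheapest open site.
  #1→B 18, #2→A 13, #3→A 22, #4→B 21, #5→A 15, #6→B 14, #7→B 5, #8→B 8
  routing cost 116, fixed 37 → total 153.
Compare {A, B, D}: routing cost 106 + fixed 58 = 164.
Compare {A, B, C}: routing cost 116 + fixed 49 = 165.
Compare {B, C}: routing cost 138 + fixed 30 = 168.
All other subsets cost ≥ 164. Minimum total cost: 153.

153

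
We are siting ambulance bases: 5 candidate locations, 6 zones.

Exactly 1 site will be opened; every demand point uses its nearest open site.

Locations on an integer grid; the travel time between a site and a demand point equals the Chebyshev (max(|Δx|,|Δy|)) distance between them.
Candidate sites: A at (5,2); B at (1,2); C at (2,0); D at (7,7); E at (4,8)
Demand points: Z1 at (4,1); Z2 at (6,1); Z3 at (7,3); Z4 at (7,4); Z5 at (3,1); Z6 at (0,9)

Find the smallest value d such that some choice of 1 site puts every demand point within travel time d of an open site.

7

Open {A}.
  Farthest demand point is Z6 at travel time 7 (to A); all others are ≤ 7.
With {B} the worst case is 7.
With {D} the worst case is 7.
No size-1 selection achieves below 7.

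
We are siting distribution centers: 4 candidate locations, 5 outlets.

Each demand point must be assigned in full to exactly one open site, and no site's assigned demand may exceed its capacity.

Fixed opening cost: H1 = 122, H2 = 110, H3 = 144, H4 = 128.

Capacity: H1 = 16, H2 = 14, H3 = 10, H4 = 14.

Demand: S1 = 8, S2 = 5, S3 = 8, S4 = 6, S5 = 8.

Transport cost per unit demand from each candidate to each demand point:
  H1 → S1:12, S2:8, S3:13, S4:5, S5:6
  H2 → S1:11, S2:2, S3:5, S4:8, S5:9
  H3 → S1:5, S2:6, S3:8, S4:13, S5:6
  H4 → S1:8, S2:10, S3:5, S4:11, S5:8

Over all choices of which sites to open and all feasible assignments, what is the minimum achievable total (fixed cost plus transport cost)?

544

Open {H1, H2, H3}; cheapest assignment that respects the capacities:
  H1 (cap 16, load 14): S4, S5 — cost 6×5 + 8×6 = 78
  H2 (cap 14, load 13): S2, S3 — cost 5×2 + 8×5 = 50
  H3 (cap 10, load 8): S1 — cost 8×5 = 40
  Shipping 168, fixed 376 → total 544.
  Any other capacity-feasible assignment to {H1, H2, H3} ships for at least 168.
Compare {H1, H2, H4}: its best feasible assignment gives total 552.
Compare {H1, H3, H4}: its best feasible assignment gives total 602.
Every other set of open sites that can feasibly serve all demand totals ≥ 552 even under its best assignment. Minimum: 544.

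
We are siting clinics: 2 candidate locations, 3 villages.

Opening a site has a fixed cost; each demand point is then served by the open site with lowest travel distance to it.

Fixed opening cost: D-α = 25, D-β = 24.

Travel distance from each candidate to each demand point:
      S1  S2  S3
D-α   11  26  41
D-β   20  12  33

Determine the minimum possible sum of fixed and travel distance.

Open {D-β}: assign each demand point to its cheapest open site.
  S1→D-β 20, S2→D-β 12, S3→D-β 33
  travel distance 65, fixed 24 → total 89.
Compare {D-α}: travel distance 78 + fixed 25 = 103.
Compare {D-α, D-β}: travel distance 56 + fixed 49 = 105.

89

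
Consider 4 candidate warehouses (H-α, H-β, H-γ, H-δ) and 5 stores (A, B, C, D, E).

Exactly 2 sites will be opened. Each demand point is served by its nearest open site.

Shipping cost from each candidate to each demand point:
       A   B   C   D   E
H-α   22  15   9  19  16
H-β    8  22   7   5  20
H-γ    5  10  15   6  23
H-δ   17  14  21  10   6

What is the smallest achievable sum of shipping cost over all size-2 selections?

Open {H-β, H-δ}.
  A→H-β 8, B→H-δ 14, C→H-β 7, D→H-β 5, E→H-δ 6  ⇒ total 40.
Compare {H-γ, H-δ}: total 42.
Compare {H-α, H-γ}: total 46.
No size-2 selection does better; minimum is 40.

40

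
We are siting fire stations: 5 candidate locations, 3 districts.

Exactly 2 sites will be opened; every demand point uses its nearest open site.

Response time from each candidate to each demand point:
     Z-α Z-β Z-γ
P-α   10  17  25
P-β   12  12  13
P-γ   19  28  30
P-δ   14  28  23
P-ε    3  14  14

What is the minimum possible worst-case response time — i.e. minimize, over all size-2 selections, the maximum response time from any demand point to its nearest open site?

13

Open {P-α, P-β}.
  Farthest demand point is Z-γ at response time 13 (to P-β); all others are ≤ 13.
With {P-β, P-γ} the worst case is 13.
With {P-β, P-δ} the worst case is 13.
No size-2 selection achieves below 13.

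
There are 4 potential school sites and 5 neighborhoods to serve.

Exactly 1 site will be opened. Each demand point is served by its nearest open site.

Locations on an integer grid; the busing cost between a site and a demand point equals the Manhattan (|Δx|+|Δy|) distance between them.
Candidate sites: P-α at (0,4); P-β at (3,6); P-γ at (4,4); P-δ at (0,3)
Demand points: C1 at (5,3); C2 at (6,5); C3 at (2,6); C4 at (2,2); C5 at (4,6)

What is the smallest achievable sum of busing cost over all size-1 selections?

Open {P-γ}.
  C1→P-γ 2, C2→P-γ 3, C3→P-γ 4, C4→P-γ 4, C5→P-γ 2  ⇒ total 15.
Compare {P-β}: total 16.
Compare {P-α}: total 27.
No size-1 selection does better; minimum is 15.

15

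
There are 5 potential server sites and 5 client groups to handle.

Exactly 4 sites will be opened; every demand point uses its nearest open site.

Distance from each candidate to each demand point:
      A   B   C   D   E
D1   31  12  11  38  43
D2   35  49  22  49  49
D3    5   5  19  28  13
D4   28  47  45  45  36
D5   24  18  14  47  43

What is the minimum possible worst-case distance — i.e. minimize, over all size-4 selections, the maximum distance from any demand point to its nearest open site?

Open {D1, D2, D3, D4}.
  Farthest demand point is D at distance 28 (to D3); all others are ≤ 28.
With {D1, D2, D3, D5} the worst case is 28.
With {D1, D3, D4, D5} the worst case is 28.
No size-4 selection achieves below 28.

28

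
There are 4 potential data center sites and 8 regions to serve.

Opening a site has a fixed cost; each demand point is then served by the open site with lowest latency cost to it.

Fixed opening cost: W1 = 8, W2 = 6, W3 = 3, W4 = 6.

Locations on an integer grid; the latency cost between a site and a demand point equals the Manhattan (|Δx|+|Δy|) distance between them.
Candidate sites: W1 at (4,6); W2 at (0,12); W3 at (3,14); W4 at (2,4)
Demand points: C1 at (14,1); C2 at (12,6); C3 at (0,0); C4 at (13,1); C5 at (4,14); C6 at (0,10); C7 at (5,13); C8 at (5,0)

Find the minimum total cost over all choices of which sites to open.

74

Open {W3, W4}: assign each demand point to its cheapest open site.
  C1→W4 15, C2→W4 12, C3→W4 6, C4→W4 14, C5→W3 1, C6→W3 7, C7→W3 3, C8→W4 7
  latency cost 65, fixed 9 → total 74.
Compare {W2, W3, W4}: latency cost 60 + fixed 15 = 75.
Compare {W1, W3}: latency cost 65 + fixed 11 = 76.
Compare {W1, W2, W3}: latency cost 60 + fixed 17 = 77.
All other subsets cost ≥ 75. Minimum total cost: 74.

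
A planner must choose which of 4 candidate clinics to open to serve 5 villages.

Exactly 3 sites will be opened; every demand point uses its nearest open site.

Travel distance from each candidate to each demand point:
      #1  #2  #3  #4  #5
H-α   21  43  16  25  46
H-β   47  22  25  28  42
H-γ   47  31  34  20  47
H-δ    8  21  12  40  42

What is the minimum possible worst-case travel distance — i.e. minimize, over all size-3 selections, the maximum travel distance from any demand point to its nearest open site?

42

Open {H-α, H-β, H-γ}.
  Farthest demand point is #5 at travel distance 42 (to H-β); all others are ≤ 42.
With {H-α, H-β, H-δ} the worst case is 42.
With {H-α, H-γ, H-δ} the worst case is 42.
No size-3 selection achieves below 42.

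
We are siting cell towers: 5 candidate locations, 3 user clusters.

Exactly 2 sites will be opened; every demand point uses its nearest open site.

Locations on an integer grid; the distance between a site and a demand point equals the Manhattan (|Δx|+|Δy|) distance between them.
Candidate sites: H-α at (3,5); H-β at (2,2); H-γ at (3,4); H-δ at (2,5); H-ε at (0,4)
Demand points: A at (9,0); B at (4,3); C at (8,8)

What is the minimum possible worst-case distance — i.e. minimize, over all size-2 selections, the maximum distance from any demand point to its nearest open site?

9

Open {H-α, H-β}.
  Farthest demand point is A at distance 9 (to H-β); all others are ≤ 9.
With {H-β, H-γ} the worst case is 9.
With {H-β, H-δ} the worst case is 9.
No size-2 selection achieves below 9.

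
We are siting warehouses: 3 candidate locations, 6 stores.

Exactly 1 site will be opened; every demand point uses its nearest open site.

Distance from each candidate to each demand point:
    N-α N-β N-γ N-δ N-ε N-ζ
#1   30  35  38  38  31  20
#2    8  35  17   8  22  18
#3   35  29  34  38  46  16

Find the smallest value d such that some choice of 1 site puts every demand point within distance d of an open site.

Open {#2}.
  Farthest demand point is N-β at distance 35 (to #2); all others are ≤ 35.
With {#1} the worst case is 38.
With {#3} the worst case is 46.
No size-1 selection achieves below 35.

35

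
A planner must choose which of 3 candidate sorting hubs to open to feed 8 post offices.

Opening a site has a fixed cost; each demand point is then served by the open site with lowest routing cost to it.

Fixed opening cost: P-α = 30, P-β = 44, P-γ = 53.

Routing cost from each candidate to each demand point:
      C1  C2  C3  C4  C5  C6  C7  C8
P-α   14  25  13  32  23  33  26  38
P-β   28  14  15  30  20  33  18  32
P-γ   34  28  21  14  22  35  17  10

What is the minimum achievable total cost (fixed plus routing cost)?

231

Open {P-α, P-γ}: assign each demand point to its cheapest open site.
  C1→P-α 14, C2→P-α 25, C3→P-α 13, C4→P-γ 14, C5→P-γ 22, C6→P-α 33, C7→P-γ 17, C8→P-γ 10
  routing cost 148, fixed 83 → total 231.
Compare {P-α}: routing cost 204 + fixed 30 = 234.
Compare {P-β}: routing cost 190 + fixed 44 = 234.
Compare {P-γ}: routing cost 181 + fixed 53 = 234.
All other subsets cost ≥ 234. Minimum total cost: 231.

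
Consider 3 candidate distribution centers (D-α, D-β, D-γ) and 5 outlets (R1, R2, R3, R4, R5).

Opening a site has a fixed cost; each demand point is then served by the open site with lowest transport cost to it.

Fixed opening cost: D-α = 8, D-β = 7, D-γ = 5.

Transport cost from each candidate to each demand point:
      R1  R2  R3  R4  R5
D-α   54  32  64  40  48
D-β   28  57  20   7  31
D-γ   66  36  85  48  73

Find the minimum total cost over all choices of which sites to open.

133

Open {D-α, D-β}: assign each demand point to its cheapest open site.
  R1→D-β 28, R2→D-α 32, R3→D-β 20, R4→D-β 7, R5→D-β 31
  transport cost 118, fixed 15 → total 133.
Compare {D-β, D-γ}: transport cost 122 + fixed 12 = 134.
Compare {D-α, D-β, D-γ}: transport cost 118 + fixed 20 = 138.
Compare {D-β}: transport cost 143 + fixed 7 = 150.
All other subsets cost ≥ 134. Minimum total cost: 133.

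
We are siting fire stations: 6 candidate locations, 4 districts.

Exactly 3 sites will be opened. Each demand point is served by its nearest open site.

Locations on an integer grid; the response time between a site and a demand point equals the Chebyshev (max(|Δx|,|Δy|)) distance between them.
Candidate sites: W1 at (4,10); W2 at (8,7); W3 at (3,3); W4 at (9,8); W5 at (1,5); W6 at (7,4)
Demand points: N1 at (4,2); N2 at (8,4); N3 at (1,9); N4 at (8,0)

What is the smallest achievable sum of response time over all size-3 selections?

Open {W1, W3, W6}.
  N1→W3 1, N2→W6 1, N3→W1 3, N4→W6 4  ⇒ total 9.
Compare {W3, W5, W6}: total 10.
Compare {W1, W2, W6}: total 11.
No size-3 selection does better; minimum is 9.

9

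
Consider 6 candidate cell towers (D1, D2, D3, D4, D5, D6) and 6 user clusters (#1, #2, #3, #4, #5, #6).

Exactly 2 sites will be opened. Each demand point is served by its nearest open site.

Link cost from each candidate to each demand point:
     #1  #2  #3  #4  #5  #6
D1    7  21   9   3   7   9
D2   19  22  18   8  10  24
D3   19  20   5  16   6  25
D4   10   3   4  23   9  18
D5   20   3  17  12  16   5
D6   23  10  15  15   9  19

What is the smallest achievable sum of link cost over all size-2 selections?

Open {D1, D4}.
  #1→D1 7, #2→D4 3, #3→D4 4, #4→D1 3, #5→D1 7, #6→D1 9  ⇒ total 33.
Compare {D1, D5}: total 34.
Compare {D4, D5}: total 43.
No size-2 selection does better; minimum is 33.

33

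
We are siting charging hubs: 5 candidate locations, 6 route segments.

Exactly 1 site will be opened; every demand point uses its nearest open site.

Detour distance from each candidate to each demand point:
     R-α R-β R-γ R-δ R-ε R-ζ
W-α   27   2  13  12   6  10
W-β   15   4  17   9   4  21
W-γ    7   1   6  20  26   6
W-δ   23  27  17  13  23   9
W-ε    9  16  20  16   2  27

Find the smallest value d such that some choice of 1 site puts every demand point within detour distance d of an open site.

21

Open {W-β}.
  Farthest demand point is R-ζ at detour distance 21 (to W-β); all others are ≤ 21.
With {W-γ} the worst case is 26.
With {W-α} the worst case is 27.
No size-1 selection achieves below 21.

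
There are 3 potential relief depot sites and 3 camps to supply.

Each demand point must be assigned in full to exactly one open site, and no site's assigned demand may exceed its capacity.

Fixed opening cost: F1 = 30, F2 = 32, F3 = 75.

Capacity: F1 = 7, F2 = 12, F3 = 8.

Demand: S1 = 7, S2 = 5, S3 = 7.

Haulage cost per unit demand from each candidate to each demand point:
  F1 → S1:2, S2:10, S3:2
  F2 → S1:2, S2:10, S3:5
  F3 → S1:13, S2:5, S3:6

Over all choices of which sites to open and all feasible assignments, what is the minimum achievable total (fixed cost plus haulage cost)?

Open {F1, F2}; cheapest assignment that respects the capacities:
  F1 (cap 7, load 7): S3 — cost 7×2 = 14
  F2 (cap 12, load 12): S1, S2 — cost 7×2 + 5×10 = 64
  Shipping 78, fixed 62 → total 140.
  Any other capacity-feasible assignment to {F1, F2} ships for at least 78.
Compare {F1, F2, F3}: its best feasible assignment gives total 190.
Compare {F2, F3}: its best feasible assignment gives total 213.
Every other set of open sites that can feasibly serve all demand totals ≥ 190 even under its best assignment. Minimum: 140.

140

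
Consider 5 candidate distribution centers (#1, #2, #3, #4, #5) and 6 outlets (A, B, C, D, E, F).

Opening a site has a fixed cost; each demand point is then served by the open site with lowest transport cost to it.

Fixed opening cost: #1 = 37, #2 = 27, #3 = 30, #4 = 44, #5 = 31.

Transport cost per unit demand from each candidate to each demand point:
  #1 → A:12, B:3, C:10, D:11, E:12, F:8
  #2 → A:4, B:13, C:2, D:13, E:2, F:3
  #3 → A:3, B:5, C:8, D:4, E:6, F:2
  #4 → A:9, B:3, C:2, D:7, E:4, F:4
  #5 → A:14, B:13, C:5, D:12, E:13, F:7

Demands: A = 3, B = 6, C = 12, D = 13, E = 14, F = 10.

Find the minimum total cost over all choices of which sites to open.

220

Open {#2, #3}: assign each demand point to its cheapest open site.
  A→#3 3×3=9, B→#3 6×5=30, C→#2 12×2=24, D→#3 13×4=52, E→#2 14×2=28, F→#3 10×2=20
  transport cost 163, fixed 57 → total 220.
Compare {#1, #2, #3}: transport cost 151 + fixed 94 = 245.
Compare {#2, #3, #5}: transport cost 163 + fixed 88 = 251.
Compare {#2, #3, #4}: transport cost 151 + fixed 101 = 252.
All other subsets cost ≥ 245. Minimum total cost: 220.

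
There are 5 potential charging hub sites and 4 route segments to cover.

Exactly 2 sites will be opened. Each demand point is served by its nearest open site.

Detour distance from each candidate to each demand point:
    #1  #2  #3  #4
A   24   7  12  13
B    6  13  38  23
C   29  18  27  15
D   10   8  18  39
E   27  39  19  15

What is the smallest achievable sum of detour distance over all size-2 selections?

Open {A, B}.
  #1→B 6, #2→A 7, #3→A 12, #4→A 13  ⇒ total 38.
Compare {A, D}: total 42.
Compare {C, D}: total 51.
No size-2 selection does better; minimum is 38.

38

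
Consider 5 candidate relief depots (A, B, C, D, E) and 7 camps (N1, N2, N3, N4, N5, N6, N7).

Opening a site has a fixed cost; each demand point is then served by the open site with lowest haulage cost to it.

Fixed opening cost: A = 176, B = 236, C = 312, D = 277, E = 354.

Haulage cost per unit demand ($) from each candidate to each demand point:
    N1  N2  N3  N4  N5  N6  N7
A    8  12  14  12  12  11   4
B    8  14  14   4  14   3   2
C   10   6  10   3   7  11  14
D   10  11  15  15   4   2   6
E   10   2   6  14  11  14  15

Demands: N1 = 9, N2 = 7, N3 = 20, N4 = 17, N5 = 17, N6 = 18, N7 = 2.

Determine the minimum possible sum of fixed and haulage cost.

1040

Open {C}: assign each demand point to its cheapest open site.
  N1→C 9×10=90, N2→C 7×6=42, N3→C 20×10=200, N4→C 17×3=51, N5→C 17×7=119, N6→C 18×11=198, N7→C 2×14=28
  haulage cost 728, fixed 312 → total 1040.
Compare {B}: haulage cost 814 + fixed 236 = 1050.
Compare {C, D}: haulage cost 499 + fixed 589 = 1088.
Compare {B, C}: haulage cost 542 + fixed 548 = 1090.
All other subsets cost ≥ 1050. Minimum total cost: 1040.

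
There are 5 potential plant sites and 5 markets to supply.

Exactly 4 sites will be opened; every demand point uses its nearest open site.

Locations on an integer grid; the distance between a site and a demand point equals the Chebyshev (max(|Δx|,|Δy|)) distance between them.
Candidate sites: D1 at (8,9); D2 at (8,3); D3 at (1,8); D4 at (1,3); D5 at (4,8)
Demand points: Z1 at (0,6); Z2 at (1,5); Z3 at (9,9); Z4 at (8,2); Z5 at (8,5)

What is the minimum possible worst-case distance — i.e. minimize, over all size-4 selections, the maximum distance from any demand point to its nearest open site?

2

Open {D1, D2, D3, D4}.
  Farthest demand point is Z1 at distance 2 (to D3); all others are ≤ 2.
With {D1, D2, D3, D5} the worst case is 3.
With {D1, D2, D4, D5} the worst case is 3.
No size-4 selection achieves below 2.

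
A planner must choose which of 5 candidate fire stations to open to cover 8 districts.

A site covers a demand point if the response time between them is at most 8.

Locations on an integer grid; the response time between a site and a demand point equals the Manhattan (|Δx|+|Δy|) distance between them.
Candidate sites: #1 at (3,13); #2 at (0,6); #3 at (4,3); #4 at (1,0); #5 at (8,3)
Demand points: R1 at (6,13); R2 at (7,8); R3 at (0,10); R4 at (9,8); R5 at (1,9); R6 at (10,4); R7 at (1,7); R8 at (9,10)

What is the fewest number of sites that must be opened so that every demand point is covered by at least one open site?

2

Coverage sets (demand points within 8 of each site):
  #1: {R1, R3, R5, R7}
  #2: {R3, R5, R7}
  #3: {R2, R6, R7}
  #4: {R7}
  #5: {R2, R4, R6, R8}
No single site covers all 8 demand points.
But {#1, #5} covers everything, so the minimum is 2.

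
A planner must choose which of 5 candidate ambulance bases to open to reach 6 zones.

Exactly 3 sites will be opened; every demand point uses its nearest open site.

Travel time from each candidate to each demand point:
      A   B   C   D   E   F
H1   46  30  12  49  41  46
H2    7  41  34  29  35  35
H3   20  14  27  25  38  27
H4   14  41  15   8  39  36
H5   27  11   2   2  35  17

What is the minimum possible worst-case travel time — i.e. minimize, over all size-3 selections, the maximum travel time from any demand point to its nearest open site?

Open {H1, H2, H3}.
  Farthest demand point is E at travel time 35 (to H2); all others are ≤ 35.
With {H1, H2, H4} the worst case is 35.
With {H1, H2, H5} the worst case is 35.
No size-3 selection achieves below 35.

35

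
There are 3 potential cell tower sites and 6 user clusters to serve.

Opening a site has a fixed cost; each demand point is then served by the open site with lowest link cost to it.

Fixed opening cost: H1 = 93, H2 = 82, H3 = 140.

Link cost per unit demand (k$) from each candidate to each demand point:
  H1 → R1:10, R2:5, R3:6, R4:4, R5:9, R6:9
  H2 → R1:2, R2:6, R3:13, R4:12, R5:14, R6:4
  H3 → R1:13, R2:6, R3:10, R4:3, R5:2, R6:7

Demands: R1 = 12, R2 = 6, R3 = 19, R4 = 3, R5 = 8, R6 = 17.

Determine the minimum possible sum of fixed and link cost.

Open {H1, H2}: assign each demand point to its cheapest open site.
  R1→H2 12×2=24, R2→H1 6×5=30, R3→H1 19×6=114, R4→H1 3×4=12, R5→H1 8×9=72, R6→H2 17×4=68
  link cost 320, fixed 175 → total 495.
Compare {H2, H3}: link cost 343 + fixed 222 = 565.
Compare {H1, H2, H3}: link cost 261 + fixed 315 = 576.
Compare {H1}: link cost 501 + fixed 93 = 594.
All other subsets cost ≥ 565. Minimum total cost: 495.

495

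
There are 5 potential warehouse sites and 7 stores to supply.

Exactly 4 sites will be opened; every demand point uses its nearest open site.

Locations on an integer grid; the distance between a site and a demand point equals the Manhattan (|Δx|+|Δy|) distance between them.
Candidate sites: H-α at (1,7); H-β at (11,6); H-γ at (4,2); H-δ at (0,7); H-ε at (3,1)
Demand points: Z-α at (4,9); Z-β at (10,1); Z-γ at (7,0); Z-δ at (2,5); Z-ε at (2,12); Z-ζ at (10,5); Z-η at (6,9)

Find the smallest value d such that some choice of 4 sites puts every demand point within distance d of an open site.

Open {H-α, H-β, H-γ, H-δ}.
  Farthest demand point is Z-η at distance 7 (to H-α); all others are ≤ 7.
With {H-α, H-β, H-γ, H-ε} the worst case is 7.
With {H-α, H-β, H-δ, H-ε} the worst case is 7.
No size-4 selection achieves below 7.

7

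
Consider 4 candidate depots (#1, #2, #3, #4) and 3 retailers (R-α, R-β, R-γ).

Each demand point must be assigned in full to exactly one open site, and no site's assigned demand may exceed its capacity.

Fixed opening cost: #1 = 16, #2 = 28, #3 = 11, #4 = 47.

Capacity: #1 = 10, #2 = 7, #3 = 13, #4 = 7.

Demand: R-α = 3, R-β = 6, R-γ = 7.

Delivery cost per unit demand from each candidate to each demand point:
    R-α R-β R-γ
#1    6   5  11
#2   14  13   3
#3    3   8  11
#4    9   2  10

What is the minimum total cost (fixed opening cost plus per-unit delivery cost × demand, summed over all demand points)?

Open {#1, #2}; cheapest assignment that respects the capacities:
  #1 (cap 10, load 9): R-α, R-β — cost 3×6 + 6×5 = 48
  #2 (cap 7, load 7): R-γ — cost 7×3 = 21
  Shipping 69, fixed 44 → total 113.
  Any other capacity-feasible assignment to {#1, #2} ships for at least 69.
Compare {#1, #2, #3}: its best feasible assignment gives total 115.
Compare {#2, #3}: its best feasible assignment gives total 117.
Every other set of open sites that can feasibly serve all demand totals ≥ 115 even under its best assignment. Minimum: 113.

113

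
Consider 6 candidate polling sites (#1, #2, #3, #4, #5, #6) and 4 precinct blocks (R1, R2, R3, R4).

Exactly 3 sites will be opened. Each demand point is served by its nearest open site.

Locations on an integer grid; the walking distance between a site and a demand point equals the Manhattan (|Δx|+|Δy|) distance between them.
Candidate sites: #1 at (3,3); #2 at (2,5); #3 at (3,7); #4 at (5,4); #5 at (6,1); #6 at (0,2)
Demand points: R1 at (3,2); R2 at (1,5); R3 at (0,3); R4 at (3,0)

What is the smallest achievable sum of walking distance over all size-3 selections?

6

Open {#1, #2, #6}.
  R1→#1 1, R2→#2 1, R3→#6 1, R4→#1 3  ⇒ total 6.
Compare {#1, #2, #3}: total 8.
Compare {#1, #2, #4}: total 8.
No size-3 selection does better; minimum is 6.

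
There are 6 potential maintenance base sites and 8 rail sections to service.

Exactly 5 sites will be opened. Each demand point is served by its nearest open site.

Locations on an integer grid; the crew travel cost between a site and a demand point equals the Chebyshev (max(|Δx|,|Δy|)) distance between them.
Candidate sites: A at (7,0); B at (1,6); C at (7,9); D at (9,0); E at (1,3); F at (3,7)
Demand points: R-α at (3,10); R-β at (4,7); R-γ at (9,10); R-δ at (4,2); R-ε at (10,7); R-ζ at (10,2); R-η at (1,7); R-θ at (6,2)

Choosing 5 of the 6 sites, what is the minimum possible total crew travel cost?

17

Open {A, B, C, D, F}.
  R-α→F 3, R-β→F 1, R-γ→C 2, R-δ→A 3, R-ε→C 3, R-ζ→D 2, R-η→B 1, R-θ→A 2  ⇒ total 17.
Compare {A, B, C, E, F}: total 18.
Compare {A, C, D, E, F}: total 18.
No size-5 selection does better; minimum is 17.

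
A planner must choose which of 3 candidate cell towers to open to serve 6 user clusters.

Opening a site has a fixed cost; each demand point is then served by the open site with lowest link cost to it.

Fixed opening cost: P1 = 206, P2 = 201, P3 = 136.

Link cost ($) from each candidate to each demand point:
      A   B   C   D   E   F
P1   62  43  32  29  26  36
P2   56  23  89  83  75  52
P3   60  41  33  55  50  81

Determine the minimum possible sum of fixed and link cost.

434

Open {P1}: assign each demand point to its cheapest open site.
  A→P1 62, B→P1 43, C→P1 32, D→P1 29, E→P1 26, F→P1 36
  link cost 228, fixed 206 → total 434.
Compare {P3}: link cost 320 + fixed 136 = 456.
Compare {P1, P3}: link cost 224 + fixed 342 = 566.
Compare {P2}: link cost 378 + fixed 201 = 579.
All other subsets cost ≥ 456. Minimum total cost: 434.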